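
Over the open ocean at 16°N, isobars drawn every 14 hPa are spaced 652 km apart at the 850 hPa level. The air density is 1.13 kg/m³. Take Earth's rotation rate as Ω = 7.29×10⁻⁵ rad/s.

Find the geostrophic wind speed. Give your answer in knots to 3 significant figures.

91.9 knots

Coriolis parameter at 16°N:
f = 2Ω sin φ = 2 × 7.29×10⁻⁵ × sin 16° = 4.02×10⁻⁵ s⁻¹
Pressure gradient: |∂P/∂n| = 1400 Pa / 652000 m = 2.15×10⁻³ Pa/m
Geostrophic balance (pressure-gradient force = Coriolis force):
V_g = (1/(fρ)) |∂P/∂n| = 2.15×10⁻³ / (4.02×10⁻⁵ × 1.13) = 47.3 m/s
Converting: 47.3 m/s × 1.944 = 91.9 knots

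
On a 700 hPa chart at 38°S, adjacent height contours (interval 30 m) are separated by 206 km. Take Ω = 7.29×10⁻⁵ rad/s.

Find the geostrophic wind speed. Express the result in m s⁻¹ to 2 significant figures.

16 m s⁻¹

Coriolis parameter at 38°S:
f = 2Ω sin φ = 2 × 7.29×10⁻⁵ × sin 38° = 8.98×10⁻⁵ s⁻¹
Height gradient: |∂Z/∂n| = 30 m / 206000 m = 1.46×10⁻⁴
On a pressure surface, geostrophic balance gives V_g = (g/f)|∂Z/∂n|:
V_g = 9.81 × 1.46×10⁻⁴ / 8.98×10⁻⁵ = 15.9 m/s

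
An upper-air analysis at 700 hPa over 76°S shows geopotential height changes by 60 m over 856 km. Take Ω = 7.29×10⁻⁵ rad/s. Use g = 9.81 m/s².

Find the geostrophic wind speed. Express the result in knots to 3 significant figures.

9.45 knots

Coriolis parameter at 76°S:
f = 2Ω sin φ = 2 × 7.29×10⁻⁵ × sin 76° = 1.41×10⁻⁴ s⁻¹
Height gradient: |∂Z/∂n| = 60 m / 856000 m = 7.01×10⁻⁵
On a pressure surface, geostrophic balance gives V_g = (g/f)|∂Z/∂n|:
V_g = 9.81 × 7.01×10⁻⁵ / 1.41×10⁻⁴ = 4.86 m/s
Converting: 4.86 m/s × 1.944 = 9.45 knots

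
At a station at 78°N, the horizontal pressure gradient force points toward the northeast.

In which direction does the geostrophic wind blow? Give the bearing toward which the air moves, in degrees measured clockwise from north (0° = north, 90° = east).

135°

The pressure-gradient force points toward the northeast (bearing 045°).
Geostrophic balance: in the Northern Hemisphere the Coriolis force deflects motion to the right, so the geostrophic wind blows 90° to the right of the pressure-gradient force (low pressure on the left).
Rotating 045° by 90° clockwise gives 135° — the wind blows toward the southeast.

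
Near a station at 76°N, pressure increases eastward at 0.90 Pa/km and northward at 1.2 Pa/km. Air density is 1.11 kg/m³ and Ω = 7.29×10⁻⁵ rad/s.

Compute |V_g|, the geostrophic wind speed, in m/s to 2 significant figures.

Coriolis parameter at 76°N:
f = 2Ω sin φ = 2 × 7.29×10⁻⁵ × sin 76° = 1.41×10⁻⁴ s⁻¹
Component geostrophic relations (x east, y north):
u_g = −(1/(fρ)) ∂P/∂y,  v_g = (1/(fρ)) ∂P/∂x
u_g = −(1.2×10⁻³)/(1.41×10⁻⁴ × 1.11) = −7.64 m/s;  v_g = (0.90×10⁻³)/(1.41×10⁻⁴ × 1.11) = 5.73 m/s
|V_g| = √(u_g² + v_g²) = 9.55 m/s

9.6 m/s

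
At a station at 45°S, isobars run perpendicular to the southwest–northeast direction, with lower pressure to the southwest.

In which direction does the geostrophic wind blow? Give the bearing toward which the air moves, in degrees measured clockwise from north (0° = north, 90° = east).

The pressure-gradient force points toward the southwest (bearing 225°).
Geostrophic balance: in the Southern Hemisphere the Coriolis force deflects motion to the left, so the geostrophic wind blows 90° to the left of the pressure-gradient force (low pressure on the right).
Rotating 225° by 90° counterclockwise gives 135° — the wind blows toward the southeast.

135°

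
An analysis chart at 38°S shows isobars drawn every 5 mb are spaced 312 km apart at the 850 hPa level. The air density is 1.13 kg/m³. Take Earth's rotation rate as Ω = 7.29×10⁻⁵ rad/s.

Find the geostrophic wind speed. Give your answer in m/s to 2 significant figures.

16 m/s

Coriolis parameter at 38°S:
f = 2Ω sin φ = 2 × 7.29×10⁻⁵ × sin 38° = 8.98×10⁻⁵ s⁻¹
Pressure gradient: |∂P/∂n| = 500 Pa / 312000 m = 1.60×10⁻³ Pa/m
Geostrophic balance (pressure-gradient force = Coriolis force):
V_g = (1/(fρ)) |∂P/∂n| = 1.60×10⁻³ / (8.98×10⁻⁵ × 1.13) = 15.8 m/s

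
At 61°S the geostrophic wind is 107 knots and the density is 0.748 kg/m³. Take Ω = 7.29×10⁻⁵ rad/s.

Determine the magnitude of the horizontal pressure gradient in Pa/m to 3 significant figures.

Coriolis parameter at 61°S:
f = 2Ω sin φ = 2 × 7.29×10⁻⁵ × sin 61° = 1.28×10⁻⁴ s⁻¹
Wind speed in SI: 107 knots = 55.0 m/s
Geostrophic balance rearranged: |∂P/∂n| = f ρ V_g
|∂P/∂n| = 1.28×10⁻⁴ × 0.748 × 55.0 = 5.25×10⁻³ Pa/m

5.25×10⁻³ Pa/m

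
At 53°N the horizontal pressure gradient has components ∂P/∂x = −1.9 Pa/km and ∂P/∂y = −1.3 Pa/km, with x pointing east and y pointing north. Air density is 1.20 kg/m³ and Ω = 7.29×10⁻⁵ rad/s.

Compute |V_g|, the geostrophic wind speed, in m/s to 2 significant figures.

16 m/s

Coriolis parameter at 53°N:
f = 2Ω sin φ = 2 × 7.29×10⁻⁵ × sin 53° = 1.16×10⁻⁴ s⁻¹
Component geostrophic relations (x east, y north):
u_g = −(1/(fρ)) ∂P/∂y,  v_g = (1/(fρ)) ∂P/∂x
u_g = −(−1.3×10⁻³)/(1.16×10⁻⁴ × 1.20) = 9.30 m/s;  v_g = (−1.9×10⁻³)/(1.16×10⁻⁴ × 1.20) = −13.6 m/s
|V_g| = √(u_g² + v_g²) = 16.5 m/s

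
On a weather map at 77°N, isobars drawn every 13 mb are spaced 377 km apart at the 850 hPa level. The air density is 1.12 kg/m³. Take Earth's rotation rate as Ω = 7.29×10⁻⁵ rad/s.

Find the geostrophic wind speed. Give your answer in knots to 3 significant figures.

Coriolis parameter at 77°N:
f = 2Ω sin φ = 2 × 7.29×10⁻⁵ × sin 77° = 1.42×10⁻⁴ s⁻¹
Pressure gradient: |∂P/∂n| = 1300 Pa / 377000 m = 3.45×10⁻³ Pa/m
Geostrophic balance (pressure-gradient force = Coriolis force):
V_g = (1/(fρ)) |∂P/∂n| = 3.45×10⁻³ / (1.42×10⁻⁴ × 1.12) = 21.7 m/s
Converting: 21.7 m/s × 1.944 = 42.1 knots

42.1 knots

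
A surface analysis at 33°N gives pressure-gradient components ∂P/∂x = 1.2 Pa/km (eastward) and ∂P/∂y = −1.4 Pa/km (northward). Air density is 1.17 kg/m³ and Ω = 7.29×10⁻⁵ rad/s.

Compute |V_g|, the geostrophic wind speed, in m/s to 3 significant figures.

19.8 m/s

Coriolis parameter at 33°N:
f = 2Ω sin φ = 2 × 7.29×10⁻⁵ × sin 33° = 7.94×10⁻⁵ s⁻¹
Component geostrophic relations (x east, y north):
u_g = −(1/(fρ)) ∂P/∂y,  v_g = (1/(fρ)) ∂P/∂x
u_g = −(−1.4×10⁻³)/(7.94×10⁻⁵ × 1.17) = 15.1 m/s;  v_g = (1.2×10⁻³)/(7.94×10⁻⁵ × 1.17) = 12.9 m/s
|V_g| = √(u_g² + v_g²) = 19.8 m/s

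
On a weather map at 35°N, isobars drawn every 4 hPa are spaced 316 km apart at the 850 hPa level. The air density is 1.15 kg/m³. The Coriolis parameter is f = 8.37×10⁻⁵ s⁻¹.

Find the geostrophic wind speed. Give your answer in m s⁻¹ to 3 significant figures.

Pressure gradient: |∂P/∂n| = 400 Pa / 316000 m = 1.27×10⁻³ Pa/m
Geostrophic balance (pressure-gradient force = Coriolis force):
V_g = (1/(fρ)) |∂P/∂n| = 1.27×10⁻³ / (8.37×10⁻⁵ × 1.15) = 13.2 m/s

13.2 m s⁻¹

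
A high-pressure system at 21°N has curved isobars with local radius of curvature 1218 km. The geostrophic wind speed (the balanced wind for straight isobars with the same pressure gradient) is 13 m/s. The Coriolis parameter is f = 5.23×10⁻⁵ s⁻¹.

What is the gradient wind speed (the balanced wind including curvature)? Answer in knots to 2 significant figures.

35 knots

Around a high, pressure-gradient force acts outward with centrifugal, so Coriolis balances both:
fV = (1/ρ)|∂P/∂n| + V²/R  →  V² − fR·V + fR·V_g = 0
With fR = 5.23×10⁻⁵ × 1218×10³ m = 63.7 m/s:
V = [fR − √((fR)² − 4 fR V_g)]/2 = [63.7 − √(63.7² − 4×63.7×13)]/2 = 18.2 m/s
Supergeostrophic (V > V_g = 13 m/s), as expected around a high.
Converting: 18.2 m/s × 1.944 = 35 knots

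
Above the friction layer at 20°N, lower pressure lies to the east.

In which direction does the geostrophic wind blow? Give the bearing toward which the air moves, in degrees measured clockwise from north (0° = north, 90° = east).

The pressure-gradient force points toward the east (bearing 090°).
Geostrophic balance: in the Northern Hemisphere the Coriolis force deflects motion to the right, so the geostrophic wind blows 90° to the right of the pressure-gradient force (low pressure on the left).
Rotating 090° by 90° clockwise gives 180° — the wind blows toward the south.

180°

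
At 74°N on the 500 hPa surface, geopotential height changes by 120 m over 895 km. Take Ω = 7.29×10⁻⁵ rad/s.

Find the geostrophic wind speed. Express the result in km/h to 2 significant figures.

34 km/h

Coriolis parameter at 74°N:
f = 2Ω sin φ = 2 × 7.29×10⁻⁵ × sin 74° = 1.40×10⁻⁴ s⁻¹
Height gradient: |∂Z/∂n| = 120 m / 895000 m = 1.34×10⁻⁴
On a pressure surface, geostrophic balance gives V_g = (g/f)|∂Z/∂n|:
V_g = 9.81 × 1.34×10⁻⁴ / 1.40×10⁻⁴ = 9.38 m/s
Converting: 9.38 m/s × 3.6 = 34 km/h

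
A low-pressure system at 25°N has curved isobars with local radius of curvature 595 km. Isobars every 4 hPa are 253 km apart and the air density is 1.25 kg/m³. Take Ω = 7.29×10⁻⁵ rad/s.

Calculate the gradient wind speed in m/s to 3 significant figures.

14.7 m/s

Coriolis parameter at 25°N:
f = 2Ω sin φ = 2 × 7.29×10⁻⁵ × sin 25° = 6.16×10⁻⁵ s⁻¹
Pressure gradient: |∂P/∂n| = 400 Pa / 253000 m = 1.58×10⁻³ Pa/m
Geostrophic speed: V_g = |∂P/∂n|/(fρ) = 1.58×10⁻³/(6.16×10⁻⁵ × 1.25) = 20.5 m/s
Around a low, centrifugal force acts outward with Coriolis, so pressure-gradient force balances both:
(1/ρ)|∂P/∂n| = fV + V²/R  →  V² + fR·V − fR·V_g = 0
With fR = 6.16×10⁻⁵ × 595×10³ m = 36.7 m/s:
V = [−fR + √((fR)² + 4 fR V_g)]/2 = [−36.7 + √(36.7² + 4×36.7×20.5)]/2 = 14.7 m/s
Subgeostrophic (V < V_g = 20.5 m/s), as expected around a low.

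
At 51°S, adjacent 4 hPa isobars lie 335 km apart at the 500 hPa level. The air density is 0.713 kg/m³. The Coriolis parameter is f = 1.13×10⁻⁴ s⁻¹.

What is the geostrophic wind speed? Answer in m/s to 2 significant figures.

Pressure gradient: |∂P/∂n| = 400 Pa / 335000 m = 1.19×10⁻³ Pa/m
Geostrophic balance (pressure-gradient force = Coriolis force):
V_g = (1/(fρ)) |∂P/∂n| = 1.19×10⁻³ / (1.13×10⁻⁴ × 0.713) = 14.8 m/s

15 m/s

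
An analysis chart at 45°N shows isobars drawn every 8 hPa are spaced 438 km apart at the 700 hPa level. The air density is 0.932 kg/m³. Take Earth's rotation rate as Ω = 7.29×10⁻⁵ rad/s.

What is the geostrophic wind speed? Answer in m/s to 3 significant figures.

Coriolis parameter at 45°N:
f = 2Ω sin φ = 2 × 7.29×10⁻⁵ × sin 45° = 1.03×10⁻⁴ s⁻¹
Pressure gradient: |∂P/∂n| = 800 Pa / 438000 m = 1.83×10⁻³ Pa/m
Geostrophic balance (pressure-gradient force = Coriolis force):
V_g = (1/(fρ)) |∂P/∂n| = 1.83×10⁻³ / (1.03×10⁻⁴ × 0.932) = 19.0 m/s

19.0 m/s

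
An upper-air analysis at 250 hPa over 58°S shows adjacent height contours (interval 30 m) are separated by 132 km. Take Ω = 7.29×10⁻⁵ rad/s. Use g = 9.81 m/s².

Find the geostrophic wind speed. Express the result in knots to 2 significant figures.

Coriolis parameter at 58°S:
f = 2Ω sin φ = 2 × 7.29×10⁻⁵ × sin 58° = 1.24×10⁻⁴ s⁻¹
Height gradient: |∂Z/∂n| = 30 m / 132000 m = 2.27×10⁻⁴
On a pressure surface, geostrophic balance gives V_g = (g/f)|∂Z/∂n|:
V_g = 9.81 × 2.27×10⁻⁴ / 1.24×10⁻⁴ = 18.0 m/s
Converting: 18.0 m/s × 1.944 = 35 knots

35 knots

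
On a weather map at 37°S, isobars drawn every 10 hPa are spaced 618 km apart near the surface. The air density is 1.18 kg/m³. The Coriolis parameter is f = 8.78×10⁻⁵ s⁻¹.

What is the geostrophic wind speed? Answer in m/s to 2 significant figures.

16 m/s

Pressure gradient: |∂P/∂n| = 1000 Pa / 618000 m = 1.62×10⁻³ Pa/m
Geostrophic balance (pressure-gradient force = Coriolis force):
V_g = (1/(fρ)) |∂P/∂n| = 1.62×10⁻³ / (8.78×10⁻⁵ × 1.18) = 15.6 m/s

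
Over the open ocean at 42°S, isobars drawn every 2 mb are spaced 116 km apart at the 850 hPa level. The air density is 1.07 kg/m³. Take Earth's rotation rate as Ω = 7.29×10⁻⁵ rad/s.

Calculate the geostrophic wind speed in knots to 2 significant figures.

Coriolis parameter at 42°S:
f = 2Ω sin φ = 2 × 7.29×10⁻⁵ × sin 42° = 9.76×10⁻⁵ s⁻¹
Pressure gradient: |∂P/∂n| = 200 Pa / 116000 m = 1.72×10⁻³ Pa/m
Geostrophic balance (pressure-gradient force = Coriolis force):
V_g = (1/(fρ)) |∂P/∂n| = 1.72×10⁻³ / (9.76×10⁻⁵ × 1.07) = 16.5 m/s
Converting: 16.5 m/s × 1.944 = 32 knots

32 knots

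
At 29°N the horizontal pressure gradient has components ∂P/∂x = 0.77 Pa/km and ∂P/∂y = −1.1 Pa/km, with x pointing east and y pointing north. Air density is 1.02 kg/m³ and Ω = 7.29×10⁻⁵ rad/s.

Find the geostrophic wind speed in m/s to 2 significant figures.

Coriolis parameter at 29°N:
f = 2Ω sin φ = 2 × 7.29×10⁻⁵ × sin 29° = 7.07×10⁻⁵ s⁻¹
Component geostrophic relations (x east, y north):
u_g = −(1/(fρ)) ∂P/∂y,  v_g = (1/(fρ)) ∂P/∂x
u_g = −(−1.1×10⁻³)/(7.07×10⁻⁵ × 1.02) = 15.3 m/s;  v_g = (0.77×10⁻³)/(7.07×10⁻⁵ × 1.02) = 10.7 m/s
|V_g| = √(u_g² + v_g²) = 18.6 m/s

19 m/s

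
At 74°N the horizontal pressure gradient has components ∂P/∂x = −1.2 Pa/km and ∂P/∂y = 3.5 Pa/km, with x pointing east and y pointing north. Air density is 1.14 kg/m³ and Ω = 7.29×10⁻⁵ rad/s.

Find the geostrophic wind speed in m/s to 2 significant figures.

23 m/s

Coriolis parameter at 74°N:
f = 2Ω sin φ = 2 × 7.29×10⁻⁵ × sin 74° = 1.40×10⁻⁴ s⁻¹
Component geostrophic relations (x east, y north):
u_g = −(1/(fρ)) ∂P/∂y,  v_g = (1/(fρ)) ∂P/∂x
u_g = −(3.5×10⁻³)/(1.40×10⁻⁴ × 1.14) = −21.9 m/s;  v_g = (−1.2×10⁻³)/(1.40×10⁻⁴ × 1.14) = −7.51 m/s
|V_g| = √(u_g² + v_g²) = 23.2 m/s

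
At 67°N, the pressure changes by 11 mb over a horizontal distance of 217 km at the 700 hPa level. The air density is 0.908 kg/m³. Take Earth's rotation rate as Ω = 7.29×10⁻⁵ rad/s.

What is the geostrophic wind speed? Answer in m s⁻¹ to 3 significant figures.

41.6 m s⁻¹

Coriolis parameter at 67°N:
f = 2Ω sin φ = 2 × 7.29×10⁻⁵ × sin 67° = 1.34×10⁻⁴ s⁻¹
Pressure gradient: |∂P/∂n| = 1100 Pa / 217000 m = 5.07×10⁻³ Pa/m
Geostrophic balance (pressure-gradient force = Coriolis force):
V_g = (1/(fρ)) |∂P/∂n| = 5.07×10⁻³ / (1.34×10⁻⁴ × 0.908) = 41.6 m/s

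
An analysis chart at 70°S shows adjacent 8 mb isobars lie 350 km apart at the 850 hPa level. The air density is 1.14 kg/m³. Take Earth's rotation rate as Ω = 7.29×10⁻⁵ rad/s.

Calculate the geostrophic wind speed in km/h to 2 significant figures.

Coriolis parameter at 70°S:
f = 2Ω sin φ = 2 × 7.29×10⁻⁵ × sin 70° = 1.37×10⁻⁴ s⁻¹
Pressure gradient: |∂P/∂n| = 800 Pa / 350000 m = 2.29×10⁻³ Pa/m
Geostrophic balance (pressure-gradient force = Coriolis force):
V_g = (1/(fρ)) |∂P/∂n| = 2.29×10⁻³ / (1.37×10⁻⁴ × 1.14) = 14.6 m/s
Converting: 14.6 m/s × 3.6 = 53 km/h

53 km/h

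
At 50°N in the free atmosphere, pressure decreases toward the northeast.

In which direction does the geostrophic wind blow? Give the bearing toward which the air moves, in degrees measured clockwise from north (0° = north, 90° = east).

135°

The pressure-gradient force points toward the northeast (bearing 045°).
Geostrophic balance: in the Northern Hemisphere the Coriolis force deflects motion to the right, so the geostrophic wind blows 90° to the right of the pressure-gradient force (low pressure on the left).
Rotating 045° by 90° clockwise gives 135° — the wind blows toward the southeast.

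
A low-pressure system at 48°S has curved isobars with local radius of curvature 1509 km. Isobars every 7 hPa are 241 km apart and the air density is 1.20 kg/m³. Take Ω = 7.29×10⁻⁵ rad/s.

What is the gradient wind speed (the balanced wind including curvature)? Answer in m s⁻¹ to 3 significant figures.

Coriolis parameter at 48°S:
f = 2Ω sin φ = 2 × 7.29×10⁻⁵ × sin 48° = 1.08×10⁻⁴ s⁻¹
Pressure gradient: |∂P/∂n| = 700 Pa / 241000 m = 2.90×10⁻³ Pa/m
Geostrophic speed: V_g = |∂P/∂n|/(fρ) = 2.90×10⁻³/(1.08×10⁻⁴ × 1.20) = 22.3 m/s
Around a low, centrifugal force acts outward with Coriolis, so pressure-gradient force balances both:
(1/ρ)|∂P/∂n| = fV + V²/R  →  V² + fR·V − fR·V_g = 0
With fR = 1.08×10⁻⁴ × 1509×10³ m = 164 m/s:
V = [−fR + √((fR)² + 4 fR V_g)]/2 = [−164 + √(164² + 4×164×22.3)]/2 = 19.9 m/s
Subgeostrophic (V < V_g = 22.3 m/s), as expected around a low.

19.9 m s⁻¹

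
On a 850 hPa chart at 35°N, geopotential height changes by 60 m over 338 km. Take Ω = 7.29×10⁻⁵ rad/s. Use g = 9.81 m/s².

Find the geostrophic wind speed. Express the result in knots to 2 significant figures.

40 knots

Coriolis parameter at 35°N:
f = 2Ω sin φ = 2 × 7.29×10⁻⁵ × sin 35° = 8.36×10⁻⁵ s⁻¹
Height gradient: |∂Z/∂n| = 60 m / 338000 m = 1.78×10⁻⁴
On a pressure surface, geostrophic balance gives V_g = (g/f)|∂Z/∂n|:
V_g = 9.81 × 1.78×10⁻⁴ / 8.36×10⁻⁵ = 20.8 m/s
Converting: 20.8 m/s × 1.944 = 40 knots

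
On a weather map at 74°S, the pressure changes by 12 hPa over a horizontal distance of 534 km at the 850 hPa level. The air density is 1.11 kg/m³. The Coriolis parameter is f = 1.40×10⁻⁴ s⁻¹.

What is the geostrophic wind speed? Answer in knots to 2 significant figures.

28 knots

Pressure gradient: |∂P/∂n| = 1200 Pa / 534000 m = 2.25×10⁻³ Pa/m
Geostrophic balance (pressure-gradient force = Coriolis force):
V_g = (1/(fρ)) |∂P/∂n| = 2.25×10⁻³ / (1.40×10⁻⁴ × 1.11) = 14.5 m/s
Converting: 14.5 m/s × 1.944 = 28 knots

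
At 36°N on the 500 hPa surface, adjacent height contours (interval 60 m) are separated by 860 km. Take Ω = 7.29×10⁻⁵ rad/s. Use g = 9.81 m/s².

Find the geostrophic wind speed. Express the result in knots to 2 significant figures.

Coriolis parameter at 36°N:
f = 2Ω sin φ = 2 × 7.29×10⁻⁵ × sin 36° = 8.57×10⁻⁵ s⁻¹
Height gradient: |∂Z/∂n| = 60 m / 860000 m = 6.98×10⁻⁵
On a pressure surface, geostrophic balance gives V_g = (g/f)|∂Z/∂n|:
V_g = 9.81 × 6.98×10⁻⁵ / 8.57×10⁻⁵ = 7.99 m/s
Converting: 7.99 m/s × 1.944 = 16 knots

16 knots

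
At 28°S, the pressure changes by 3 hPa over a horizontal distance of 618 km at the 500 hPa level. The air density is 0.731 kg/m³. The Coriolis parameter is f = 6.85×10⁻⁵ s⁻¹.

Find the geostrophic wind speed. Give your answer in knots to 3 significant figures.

18.8 knots

Pressure gradient: |∂P/∂n| = 300 Pa / 618000 m = 4.85×10⁻⁴ Pa/m
Geostrophic balance (pressure-gradient force = Coriolis force):
V_g = (1/(fρ)) |∂P/∂n| = 4.85×10⁻⁴ / (6.85×10⁻⁵ × 0.731) = 9.69 m/s
Converting: 9.69 m/s × 1.944 = 18.8 knots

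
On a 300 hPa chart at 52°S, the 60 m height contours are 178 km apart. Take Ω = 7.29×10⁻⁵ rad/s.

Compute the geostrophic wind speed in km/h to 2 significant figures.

100 km/h

Coriolis parameter at 52°S:
f = 2Ω sin φ = 2 × 7.29×10⁻⁵ × sin 52° = 1.15×10⁻⁴ s⁻¹
Height gradient: |∂Z/∂n| = 60 m / 178000 m = 3.37×10⁻⁴
On a pressure surface, geostrophic balance gives V_g = (g/f)|∂Z/∂n|:
V_g = 9.81 × 3.37×10⁻⁴ / 1.15×10⁻⁴ = 28.8 m/s
Converting: 28.8 m/s × 3.6 = 100 km/h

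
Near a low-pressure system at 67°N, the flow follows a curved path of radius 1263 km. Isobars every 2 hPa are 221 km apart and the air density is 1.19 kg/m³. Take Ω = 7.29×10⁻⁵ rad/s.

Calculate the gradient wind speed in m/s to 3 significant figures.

5.49 m/s

Coriolis parameter at 67°N:
f = 2Ω sin φ = 2 × 7.29×10⁻⁵ × sin 67° = 1.34×10⁻⁴ s⁻¹
Pressure gradient: |∂P/∂n| = 200 Pa / 221000 m = 9.05×10⁻⁴ Pa/m
Geostrophic speed: V_g = |∂P/∂n|/(fρ) = 9.05×10⁻⁴/(1.34×10⁻⁴ × 1.19) = 5.67 m/s
Around a low, centrifugal force acts outward with Coriolis, so pressure-gradient force balances both:
(1/ρ)|∂P/∂n| = fV + V²/R  →  V² + fR·V − fR·V_g = 0
With fR = 1.34×10⁻⁴ × 1263×10³ m = 170 m/s:
V = [−fR + √((fR)² + 4 fR V_g)]/2 = [−170 + √(170² + 4×170×5.67)]/2 = 5.49 m/s
Subgeostrophic (V < V_g = 5.67 m/s), as expected around a low.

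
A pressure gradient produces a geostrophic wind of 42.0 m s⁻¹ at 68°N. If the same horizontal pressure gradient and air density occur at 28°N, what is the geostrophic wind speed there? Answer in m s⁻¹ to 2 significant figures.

With the same pressure gradient and density, V_g ∝ 1/f ∝ 1/sin φ.
V₂ = V₁ · sin φ₁ / sin φ₂ = 42.0 × sin 68° / sin 28°
V₂ = 42.0 × 0.9272/0.4695 = 83 m s⁻¹

83 m s⁻¹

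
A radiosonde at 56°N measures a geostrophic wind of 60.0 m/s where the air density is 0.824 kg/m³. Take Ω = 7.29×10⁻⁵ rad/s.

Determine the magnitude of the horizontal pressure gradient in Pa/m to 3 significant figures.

Coriolis parameter at 56°N:
f = 2Ω sin φ = 2 × 7.29×10⁻⁵ × sin 56° = 1.21×10⁻⁴ s⁻¹
Geostrophic balance rearranged: |∂P/∂n| = f ρ V_g
|∂P/∂n| = 1.21×10⁻⁴ × 0.824 × 60.0 = 5.98×10⁻³ Pa/m

5.98×10⁻³ Pa/m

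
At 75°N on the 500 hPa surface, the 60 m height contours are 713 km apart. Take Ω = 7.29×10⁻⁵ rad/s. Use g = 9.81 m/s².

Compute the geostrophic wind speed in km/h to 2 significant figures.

Coriolis parameter at 75°N:
f = 2Ω sin φ = 2 × 7.29×10⁻⁵ × sin 75° = 1.41×10⁻⁴ s⁻¹
Height gradient: |∂Z/∂n| = 60 m / 713000 m = 8.42×10⁻⁵
On a pressure surface, geostrophic balance gives V_g = (g/f)|∂Z/∂n|:
V_g = 9.81 × 8.42×10⁻⁵ / 1.41×10⁻⁴ = 5.86 m/s
Converting: 5.86 m/s × 3.6 = 21 km/h

21 km/h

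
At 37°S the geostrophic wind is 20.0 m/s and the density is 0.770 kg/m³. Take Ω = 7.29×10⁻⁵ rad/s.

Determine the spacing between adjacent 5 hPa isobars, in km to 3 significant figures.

Coriolis parameter at 37°S:
f = 2Ω sin φ = 2 × 7.29×10⁻⁵ × sin 37° = 8.77×10⁻⁵ s⁻¹
Geostrophic balance rearranged: |∂P/∂n| = f ρ V_g
|∂P/∂n| = 8.77×10⁻⁵ × 0.770 × 20.0 = 1.35×10⁻³ Pa/m
Isobar spacing: Δn = ΔP/|∂P/∂n| = 500 Pa / 1.35×10⁻³ Pa/m = 370023 m ≈ 370 km

370 km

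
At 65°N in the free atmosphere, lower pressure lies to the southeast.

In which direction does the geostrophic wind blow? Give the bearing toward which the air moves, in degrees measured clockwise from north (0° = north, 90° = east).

The pressure-gradient force points toward the southeast (bearing 135°).
Geostrophic balance: in the Northern Hemisphere the Coriolis force deflects motion to the right, so the geostrophic wind blows 90° to the right of the pressure-gradient force (low pressure on the left).
Rotating 135° by 90° clockwise gives 225° — the wind blows toward the southwest.

225°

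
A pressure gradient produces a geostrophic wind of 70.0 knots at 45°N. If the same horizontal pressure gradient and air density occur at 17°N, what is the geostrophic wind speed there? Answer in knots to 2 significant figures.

With the same pressure gradient and density, V_g ∝ 1/f ∝ 1/sin φ.
V₂ = V₁ · sin φ₁ / sin φ₂ = 70.0 × sin 45° / sin 17°
V₂ = 70.0 × 0.7071/0.2924 = 170 knots

170 knots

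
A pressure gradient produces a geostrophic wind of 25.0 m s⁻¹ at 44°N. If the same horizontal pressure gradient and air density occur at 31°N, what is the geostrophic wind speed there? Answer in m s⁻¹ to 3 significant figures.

33.7 m s⁻¹

With the same pressure gradient and density, V_g ∝ 1/f ∝ 1/sin φ.
V₂ = V₁ · sin φ₁ / sin φ₂ = 25.0 × sin 44° / sin 31°
V₂ = 25.0 × 0.6947/0.5150 = 33.7 m s⁻¹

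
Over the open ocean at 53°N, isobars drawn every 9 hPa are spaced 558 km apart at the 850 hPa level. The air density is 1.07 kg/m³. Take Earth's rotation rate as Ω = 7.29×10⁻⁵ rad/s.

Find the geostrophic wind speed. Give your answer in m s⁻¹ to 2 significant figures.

Coriolis parameter at 53°N:
f = 2Ω sin φ = 2 × 7.29×10⁻⁵ × sin 53° = 1.16×10⁻⁴ s⁻¹
Pressure gradient: |∂P/∂n| = 900 Pa / 558000 m = 1.61×10⁻³ Pa/m
Geostrophic balance (pressure-gradient force = Coriolis force):
V_g = (1/(fρ)) |∂P/∂n| = 1.61×10⁻³ / (1.16×10⁻⁴ × 1.07) = 12.9 m/s

13 m s⁻¹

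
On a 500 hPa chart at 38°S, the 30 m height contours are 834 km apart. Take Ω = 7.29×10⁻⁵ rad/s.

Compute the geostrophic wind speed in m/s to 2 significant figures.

3.9 m/s

Coriolis parameter at 38°S:
f = 2Ω sin φ = 2 × 7.29×10⁻⁵ × sin 38° = 8.98×10⁻⁵ s⁻¹
Height gradient: |∂Z/∂n| = 30 m / 834000 m = 3.60×10⁻⁵
On a pressure surface, geostrophic balance gives V_g = (g/f)|∂Z/∂n|:
V_g = 9.81 × 3.60×10⁻⁵ / 8.98×10⁻⁵ = 3.93 m/s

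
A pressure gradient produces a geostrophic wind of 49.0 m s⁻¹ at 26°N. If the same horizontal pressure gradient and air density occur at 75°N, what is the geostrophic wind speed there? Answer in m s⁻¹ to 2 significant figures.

With the same pressure gradient and density, V_g ∝ 1/f ∝ 1/sin φ.
V₂ = V₁ · sin φ₁ / sin φ₂ = 49.0 × sin 26° / sin 75°
V₂ = 49.0 × 0.4384/0.9659 = 22 m s⁻¹

22 m s⁻¹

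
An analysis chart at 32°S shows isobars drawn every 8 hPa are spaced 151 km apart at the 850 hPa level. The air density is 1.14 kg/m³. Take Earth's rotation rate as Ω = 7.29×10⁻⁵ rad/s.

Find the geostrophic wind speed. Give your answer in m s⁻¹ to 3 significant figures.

60.2 m s⁻¹

Coriolis parameter at 32°S:
f = 2Ω sin φ = 2 × 7.29×10⁻⁵ × sin 32° = 7.73×10⁻⁵ s⁻¹
Pressure gradient: |∂P/∂n| = 800 Pa / 151000 m = 5.30×10⁻³ Pa/m
Geostrophic balance (pressure-gradient force = Coriolis force):
V_g = (1/(fρ)) |∂P/∂n| = 5.30×10⁻³ / (7.73×10⁻⁵ × 1.14) = 60.2 m/s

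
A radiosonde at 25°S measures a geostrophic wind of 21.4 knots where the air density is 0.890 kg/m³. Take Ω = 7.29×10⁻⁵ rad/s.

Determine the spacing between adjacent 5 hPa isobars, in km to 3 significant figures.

828 km

Coriolis parameter at 25°S:
f = 2Ω sin φ = 2 × 7.29×10⁻⁵ × sin 25° = 6.16×10⁻⁵ s⁻¹
Wind speed in SI: 21.4 knots = 11.0 m/s
Geostrophic balance rearranged: |∂P/∂n| = f ρ V_g
|∂P/∂n| = 6.16×10⁻⁵ × 0.890 × 11.0 = 6.04×10⁻⁴ Pa/m
Isobar spacing: Δn = ΔP/|∂P/∂n| = 500 Pa / 6.04×10⁻⁴ Pa/m = 828175 m ≈ 828 km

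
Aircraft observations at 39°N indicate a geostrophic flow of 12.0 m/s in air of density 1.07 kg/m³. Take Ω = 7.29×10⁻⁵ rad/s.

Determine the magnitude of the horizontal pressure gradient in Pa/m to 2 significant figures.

Coriolis parameter at 39°N:
f = 2Ω sin φ = 2 × 7.29×10⁻⁵ × sin 39° = 9.18×10⁻⁵ s⁻¹
Geostrophic balance rearranged: |∂P/∂n| = f ρ V_g
|∂P/∂n| = 9.18×10⁻⁵ × 1.07 × 12.0 = 1.18×10⁻³ Pa/m

1.2×10⁻³ Pa/m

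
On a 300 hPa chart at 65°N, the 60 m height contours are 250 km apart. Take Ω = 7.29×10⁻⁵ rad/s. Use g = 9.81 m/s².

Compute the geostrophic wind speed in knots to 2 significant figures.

Coriolis parameter at 65°N:
f = 2Ω sin φ = 2 × 7.29×10⁻⁵ × sin 65° = 1.32×10⁻⁴ s⁻¹
Height gradient: |∂Z/∂n| = 60 m / 250000 m = 2.40×10⁻⁴
On a pressure surface, geostrophic balance gives V_g = (g/f)|∂Z/∂n|:
V_g = 9.81 × 2.40×10⁻⁴ / 1.32×10⁻⁴ = 17.8 m/s
Converting: 17.8 m/s × 1.944 = 35 knots

35 knots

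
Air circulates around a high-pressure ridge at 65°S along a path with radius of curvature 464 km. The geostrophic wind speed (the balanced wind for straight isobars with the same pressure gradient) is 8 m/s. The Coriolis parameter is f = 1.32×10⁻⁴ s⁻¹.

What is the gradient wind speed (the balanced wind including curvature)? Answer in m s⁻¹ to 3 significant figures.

9.46 m s⁻¹

Around a high, pressure-gradient force acts outward with centrifugal, so Coriolis balances both:
fV = (1/ρ)|∂P/∂n| + V²/R  →  V² − fR·V + fR·V_g = 0
With fR = 1.32×10⁻⁴ × 464×10³ m = 61.2 m/s:
V = [fR − √((fR)² − 4 fR V_g)]/2 = [61.2 − √(61.2² − 4×61.2×8)]/2 = 9.46 m/s
Supergeostrophic (V > V_g = 8 m/s), as expected around a high.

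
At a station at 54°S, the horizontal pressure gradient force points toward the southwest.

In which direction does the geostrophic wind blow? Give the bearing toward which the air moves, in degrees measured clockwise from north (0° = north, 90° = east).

The pressure-gradient force points toward the southwest (bearing 225°).
Geostrophic balance: in the Southern Hemisphere the Coriolis force deflects motion to the left, so the geostrophic wind blows 90° to the left of the pressure-gradient force (low pressure on the right).
Rotating 225° by 90° counterclockwise gives 135° — the wind blows toward the southeast.

135°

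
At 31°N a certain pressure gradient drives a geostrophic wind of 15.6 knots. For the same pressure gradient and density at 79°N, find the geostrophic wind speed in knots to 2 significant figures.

With the same pressure gradient and density, V_g ∝ 1/f ∝ 1/sin φ.
V₂ = V₁ · sin φ₁ / sin φ₂ = 15.6 × sin 31° / sin 79°
V₂ = 15.6 × 0.5150/0.9816 = 8.2 knots

8.2 knots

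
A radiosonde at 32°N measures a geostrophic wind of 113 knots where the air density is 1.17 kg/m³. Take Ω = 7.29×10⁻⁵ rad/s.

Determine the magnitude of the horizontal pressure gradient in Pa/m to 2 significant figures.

Coriolis parameter at 32°N:
f = 2Ω sin φ = 2 × 7.29×10⁻⁵ × sin 32° = 7.73×10⁻⁵ s⁻¹
Wind speed in SI: 113 knots = 58.1 m/s
Geostrophic balance rearranged: |∂P/∂n| = f ρ V_g
|∂P/∂n| = 7.73×10⁻⁵ × 1.17 × 58.1 = 5.25×10⁻³ Pa/m

5.3×10⁻³ Pa/m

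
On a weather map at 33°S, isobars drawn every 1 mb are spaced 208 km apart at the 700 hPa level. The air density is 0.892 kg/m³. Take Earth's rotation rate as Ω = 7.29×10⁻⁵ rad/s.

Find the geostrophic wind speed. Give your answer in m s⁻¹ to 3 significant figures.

Coriolis parameter at 33°S:
f = 2Ω sin φ = 2 × 7.29×10⁻⁵ × sin 33° = 7.94×10⁻⁵ s⁻¹
Pressure gradient: |∂P/∂n| = 100 Pa / 208000 m = 4.81×10⁻⁴ Pa/m
Geostrophic balance (pressure-gradient force = Coriolis force):
V_g = (1/(fρ)) |∂P/∂n| = 4.81×10⁻⁴ / (7.94×10⁻⁵ × 0.892) = 6.79 m/s

6.79 m s⁻¹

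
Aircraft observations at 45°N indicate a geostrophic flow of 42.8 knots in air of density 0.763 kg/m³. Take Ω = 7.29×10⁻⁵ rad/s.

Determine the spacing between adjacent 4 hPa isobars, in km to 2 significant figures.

Coriolis parameter at 45°N:
f = 2Ω sin φ = 2 × 7.29×10⁻⁵ × sin 45° = 1.03×10⁻⁴ s⁻¹
Wind speed in SI: 42.8 knots = 22.0 m/s
Geostrophic balance rearranged: |∂P/∂n| = f ρ V_g
|∂P/∂n| = 1.03×10⁻⁴ × 0.763 × 22.0 = 1.73×10⁻³ Pa/m
Isobar spacing: Δn = ΔP/|∂P/∂n| = 400 Pa / 1.73×10⁻³ Pa/m = 230946 m ≈ 230 km

230 km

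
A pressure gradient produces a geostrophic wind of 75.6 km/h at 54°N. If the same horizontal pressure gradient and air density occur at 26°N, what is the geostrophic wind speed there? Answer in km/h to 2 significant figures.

140 km/h

With the same pressure gradient and density, V_g ∝ 1/f ∝ 1/sin φ.
V₂ = V₁ · sin φ₁ / sin φ₂ = 75.6 × sin 54° / sin 26°
V₂ = 75.6 × 0.8090/0.4384 = 140 km/h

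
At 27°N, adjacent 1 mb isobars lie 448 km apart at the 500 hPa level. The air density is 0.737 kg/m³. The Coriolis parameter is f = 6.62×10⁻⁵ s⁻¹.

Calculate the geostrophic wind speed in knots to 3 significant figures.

Pressure gradient: |∂P/∂n| = 100 Pa / 448000 m = 2.23×10⁻⁴ Pa/m
Geostrophic balance (pressure-gradient force = Coriolis force):
V_g = (1/(fρ)) |∂P/∂n| = 2.23×10⁻⁴ / (6.62×10⁻⁵ × 0.737) = 4.58 m/s
Converting: 4.58 m/s × 1.944 = 8.89 knots

8.89 knots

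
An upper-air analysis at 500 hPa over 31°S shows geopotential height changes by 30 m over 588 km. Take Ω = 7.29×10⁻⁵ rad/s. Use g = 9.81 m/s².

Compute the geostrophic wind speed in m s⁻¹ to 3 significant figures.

Coriolis parameter at 31°S:
f = 2Ω sin φ = 2 × 7.29×10⁻⁵ × sin 31° = 7.51×10⁻⁵ s⁻¹
Height gradient: |∂Z/∂n| = 30 m / 588000 m = 5.10×10⁻⁵
On a pressure surface, geostrophic balance gives V_g = (g/f)|∂Z/∂n|:
V_g = 9.81 × 5.10×10⁻⁵ / 7.51×10⁻⁵ = 6.67 m/s

6.67 m s⁻¹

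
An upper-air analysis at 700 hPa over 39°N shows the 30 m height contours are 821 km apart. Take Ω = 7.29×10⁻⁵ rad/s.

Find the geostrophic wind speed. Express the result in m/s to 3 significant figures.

Coriolis parameter at 39°N:
f = 2Ω sin φ = 2 × 7.29×10⁻⁵ × sin 39° = 9.18×10⁻⁵ s⁻¹
Height gradient: |∂Z/∂n| = 30 m / 821000 m = 3.65×10⁻⁵
On a pressure surface, geostrophic balance gives V_g = (g/f)|∂Z/∂n|:
V_g = 9.81 × 3.65×10⁻⁵ / 9.18×10⁻⁵ = 3.91 m/s

3.91 m/s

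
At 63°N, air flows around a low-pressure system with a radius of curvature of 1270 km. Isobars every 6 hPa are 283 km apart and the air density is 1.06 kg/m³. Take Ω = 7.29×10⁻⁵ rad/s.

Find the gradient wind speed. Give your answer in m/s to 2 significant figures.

Coriolis parameter at 63°N:
f = 2Ω sin φ = 2 × 7.29×10⁻⁵ × sin 63° = 1.30×10⁻⁴ s⁻¹
Pressure gradient: |∂P/∂n| = 600 Pa / 283000 m = 2.12×10⁻³ Pa/m
Geostrophic speed: V_g = |∂P/∂n|/(fρ) = 2.12×10⁻³/(1.30×10⁻⁴ × 1.06) = 15.4 m/s
Around a low, centrifugal force acts outward with Coriolis, so pressure-gradient force balances both:
(1/ρ)|∂P/∂n| = fV + V²/R  →  V² + fR·V − fR·V_g = 0
With fR = 1.30×10⁻⁴ × 1270×10³ m = 165 m/s:
V = [−fR + √((fR)² + 4 fR V_g)]/2 = [−165 + √(165² + 4×165×15.4)]/2 = 14.2 m/s
Subgeostrophic (V < V_g = 15.4 m/s), as expected around a low.

14 m/s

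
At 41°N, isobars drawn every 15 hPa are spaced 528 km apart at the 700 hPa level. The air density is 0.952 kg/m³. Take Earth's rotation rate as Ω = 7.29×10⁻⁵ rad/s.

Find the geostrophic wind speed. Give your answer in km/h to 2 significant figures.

Coriolis parameter at 41°N:
f = 2Ω sin φ = 2 × 7.29×10⁻⁵ × sin 41° = 9.57×10⁻⁵ s⁻¹
Pressure gradient: |∂P/∂n| = 1500 Pa / 528000 m = 2.84×10⁻³ Pa/m
Geostrophic balance (pressure-gradient force = Coriolis force):
V_g = (1/(fρ)) |∂P/∂n| = 2.84×10⁻³ / (9.57×10⁻⁵ × 0.952) = 31.2 m/s
Converting: 31.2 m/s × 3.6 = 110 km/h

110 km/h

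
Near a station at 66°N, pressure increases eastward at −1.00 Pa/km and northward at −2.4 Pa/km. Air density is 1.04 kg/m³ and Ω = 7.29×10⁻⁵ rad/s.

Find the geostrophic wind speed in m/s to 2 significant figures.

Coriolis parameter at 66°N:
f = 2Ω sin φ = 2 × 7.29×10⁻⁵ × sin 66° = 1.33×10⁻⁴ s⁻¹
Component geostrophic relations (x east, y north):
u_g = −(1/(fρ)) ∂P/∂y,  v_g = (1/(fρ)) ∂P/∂x
u_g = −(−2.4×10⁻³)/(1.33×10⁻⁴ × 1.04) = 17.3 m/s;  v_g = (−1.00×10⁻³)/(1.33×10⁻⁴ × 1.04) = −7.22 m/s
|V_g| = √(u_g² + v_g²) = 18.8 m/s

19 m/s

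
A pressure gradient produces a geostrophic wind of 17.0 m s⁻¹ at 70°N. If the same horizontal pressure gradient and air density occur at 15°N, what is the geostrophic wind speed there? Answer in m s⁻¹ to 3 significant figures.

61.7 m s⁻¹

With the same pressure gradient and density, V_g ∝ 1/f ∝ 1/sin φ.
V₂ = V₁ · sin φ₁ / sin φ₂ = 17.0 × sin 70° / sin 15°
V₂ = 17.0 × 0.9397/0.2588 = 61.7 m s⁻¹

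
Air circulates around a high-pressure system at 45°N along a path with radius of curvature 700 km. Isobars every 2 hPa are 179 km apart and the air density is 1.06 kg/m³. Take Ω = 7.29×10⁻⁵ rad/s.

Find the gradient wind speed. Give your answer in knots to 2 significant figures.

Coriolis parameter at 45°N:
f = 2Ω sin φ = 2 × 7.29×10⁻⁵ × sin 45° = 1.03×10⁻⁴ s⁻¹
Pressure gradient: |∂P/∂n| = 200 Pa / 179000 m = 1.12×10⁻³ Pa/m
Geostrophic speed: V_g = |∂P/∂n|/(fρ) = 1.12×10⁻³/(1.03×10⁻⁴ × 1.06) = 10.2 m/s
Around a high, pressure-gradient force acts outward with centrifugal, so Coriolis balances both:
fV = (1/ρ)|∂P/∂n| + V²/R  →  V² − fR·V + fR·V_g = 0
With fR = 1.03×10⁻⁴ × 700×10³ m = 72.2 m/s:
V = [fR − √((fR)² − 4 fR V_g)]/2 = [72.2 − √(72.2² − 4×72.2×10.2)]/2 = 12.3 m/s
Supergeostrophic (V > V_g = 10.2 m/s), as expected around a high.
Converting: 12.3 m/s × 1.944 = 24 knots

24 knots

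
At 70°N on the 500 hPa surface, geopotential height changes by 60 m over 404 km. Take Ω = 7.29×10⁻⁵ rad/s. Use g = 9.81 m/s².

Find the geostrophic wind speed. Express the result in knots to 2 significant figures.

21 knots

Coriolis parameter at 70°N:
f = 2Ω sin φ = 2 × 7.29×10⁻⁵ × sin 70° = 1.37×10⁻⁴ s⁻¹
Height gradient: |∂Z/∂n| = 60 m / 404000 m = 1.49×10⁻⁴
On a pressure surface, geostrophic balance gives V_g = (g/f)|∂Z/∂n|:
V_g = 9.81 × 1.49×10⁻⁴ / 1.37×10⁻⁴ = 10.6 m/s
Converting: 10.6 m/s × 1.944 = 21 knots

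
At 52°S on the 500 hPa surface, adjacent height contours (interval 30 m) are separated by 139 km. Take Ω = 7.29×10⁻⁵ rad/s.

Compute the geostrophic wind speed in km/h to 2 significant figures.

Coriolis parameter at 52°S:
f = 2Ω sin φ = 2 × 7.29×10⁻⁵ × sin 52° = 1.15×10⁻⁴ s⁻¹
Height gradient: |∂Z/∂n| = 30 m / 139000 m = 2.16×10⁻⁴
On a pressure surface, geostrophic balance gives V_g = (g/f)|∂Z/∂n|:
V_g = 9.81 × 2.16×10⁻⁴ / 1.15×10⁻⁴ = 18.4 m/s
Converting: 18.4 m/s × 3.6 = 66 km/h

66 km/h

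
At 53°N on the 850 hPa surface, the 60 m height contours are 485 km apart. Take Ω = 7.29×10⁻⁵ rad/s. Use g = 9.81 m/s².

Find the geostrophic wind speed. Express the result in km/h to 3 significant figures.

Coriolis parameter at 53°N:
f = 2Ω sin φ = 2 × 7.29×10⁻⁵ × sin 53° = 1.16×10⁻⁴ s⁻¹
Height gradient: |∂Z/∂n| = 60 m / 485000 m = 1.24×10⁻⁴
On a pressure surface, geostrophic balance gives V_g = (g/f)|∂Z/∂n|:
V_g = 9.81 × 1.24×10⁻⁴ / 1.16×10⁻⁴ = 10.4 m/s
Converting: 10.4 m/s × 3.6 = 37.5 km/h

37.5 km/h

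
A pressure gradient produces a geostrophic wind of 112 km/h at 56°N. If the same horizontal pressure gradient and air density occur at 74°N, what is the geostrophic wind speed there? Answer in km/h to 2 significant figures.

97 km/h

With the same pressure gradient and density, V_g ∝ 1/f ∝ 1/sin φ.
V₂ = V₁ · sin φ₁ / sin φ₂ = 112 × sin 56° / sin 74°
V₂ = 112 × 0.8290/0.9613 = 97 km/h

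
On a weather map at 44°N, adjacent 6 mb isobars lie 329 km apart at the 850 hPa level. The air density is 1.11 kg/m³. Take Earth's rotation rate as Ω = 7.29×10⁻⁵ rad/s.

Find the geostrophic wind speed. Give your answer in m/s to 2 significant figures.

16 m/s

Coriolis parameter at 44°N:
f = 2Ω sin φ = 2 × 7.29×10⁻⁵ × sin 44° = 1.01×10⁻⁴ s⁻¹
Pressure gradient: |∂P/∂n| = 600 Pa / 329000 m = 1.82×10⁻³ Pa/m
Geostrophic balance (pressure-gradient force = Coriolis force):
V_g = (1/(fρ)) |∂P/∂n| = 1.82×10⁻³ / (1.01×10⁻⁴ × 1.11) = 16.2 m/s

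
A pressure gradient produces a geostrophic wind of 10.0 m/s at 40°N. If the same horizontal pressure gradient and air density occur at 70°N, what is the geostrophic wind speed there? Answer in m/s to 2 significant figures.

6.8 m/s

With the same pressure gradient and density, V_g ∝ 1/f ∝ 1/sin φ.
V₂ = V₁ · sin φ₁ / sin φ₂ = 10.0 × sin 40° / sin 70°
V₂ = 10.0 × 0.6428/0.9397 = 6.8 m/s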